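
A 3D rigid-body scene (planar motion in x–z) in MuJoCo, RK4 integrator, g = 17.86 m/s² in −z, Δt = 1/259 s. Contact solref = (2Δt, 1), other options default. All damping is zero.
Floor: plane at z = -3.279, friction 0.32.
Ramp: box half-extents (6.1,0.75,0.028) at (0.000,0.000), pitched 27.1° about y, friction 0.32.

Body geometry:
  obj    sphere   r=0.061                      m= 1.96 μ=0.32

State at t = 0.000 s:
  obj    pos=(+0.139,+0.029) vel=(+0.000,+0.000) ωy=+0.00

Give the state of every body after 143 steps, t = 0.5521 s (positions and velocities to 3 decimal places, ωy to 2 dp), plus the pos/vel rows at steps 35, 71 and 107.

State at t = 0.5521 s:
  obj    pos=(+0.928,-0.375) vel=(+2.856,-1.462) ωy=+52.59

Key-timestep trajectory:
   step    t(s)  obj.x    obj.z    obj.vx   obj.vz 
     35  0.1351   +0.186  +0.005  +0.699  -0.358
     71  0.2741   +0.333  -0.071  +1.418  -0.726
    107  0.4131   +0.581  -0.197  +2.137  -1.094


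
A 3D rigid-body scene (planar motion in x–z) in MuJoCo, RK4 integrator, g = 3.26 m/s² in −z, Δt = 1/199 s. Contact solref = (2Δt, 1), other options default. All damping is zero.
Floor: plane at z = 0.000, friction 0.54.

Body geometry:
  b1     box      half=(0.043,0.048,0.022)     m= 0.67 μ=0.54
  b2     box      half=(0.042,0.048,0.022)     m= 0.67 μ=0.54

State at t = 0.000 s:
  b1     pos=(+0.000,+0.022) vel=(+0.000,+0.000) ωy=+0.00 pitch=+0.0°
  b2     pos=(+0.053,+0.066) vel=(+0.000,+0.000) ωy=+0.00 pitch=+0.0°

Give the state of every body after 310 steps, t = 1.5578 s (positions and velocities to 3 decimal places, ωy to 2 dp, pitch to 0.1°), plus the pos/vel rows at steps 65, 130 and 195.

State at t = 1.5578 s:
  b1     pos=(+0.000,+0.022) vel=(+0.000,+0.000) ωy=+0.00 pitch=+0.0°
  b2     pos=(+0.097,+0.042) vel=(+0.000,+0.000) ωy=+0.00 pitch=+90.0°

Key-timestep trajectory:
   step    t(s)  b1.x    b1.z    b1.vx   b1.vz   b2.x    b2.z    b2.vx   b2.vz 
     65  0.3266   +0.000  +0.022  +0.000  +0.000   +0.077  +0.047  +0.121  -0.007
    130  0.6533   +0.000  +0.022  +0.000  +0.000   +0.107  +0.046  -0.004  -0.001
    195  0.9799   +0.000  +0.022  +0.000  +0.000   +0.094  +0.043  +0.048  -0.022


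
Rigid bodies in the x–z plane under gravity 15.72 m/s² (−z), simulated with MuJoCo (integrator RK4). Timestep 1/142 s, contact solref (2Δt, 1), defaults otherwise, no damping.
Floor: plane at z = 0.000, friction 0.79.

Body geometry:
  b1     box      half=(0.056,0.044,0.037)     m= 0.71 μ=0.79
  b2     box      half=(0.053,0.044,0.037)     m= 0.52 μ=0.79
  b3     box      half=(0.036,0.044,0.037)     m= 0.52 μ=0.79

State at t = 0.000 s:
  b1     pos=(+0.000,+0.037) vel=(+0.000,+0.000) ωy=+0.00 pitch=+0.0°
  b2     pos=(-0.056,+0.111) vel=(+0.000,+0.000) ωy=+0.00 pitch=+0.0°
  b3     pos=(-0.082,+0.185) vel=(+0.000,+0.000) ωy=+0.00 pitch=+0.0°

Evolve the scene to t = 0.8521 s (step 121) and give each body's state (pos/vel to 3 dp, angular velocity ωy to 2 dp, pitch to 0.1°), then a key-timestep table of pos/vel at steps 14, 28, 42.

State at t = 0.8521 s:
  b1     pos=(+0.000,+0.037) vel=(+0.000,+0.000) ωy=+0.00 pitch=+0.0°
  b2     pos=(-0.102,+0.053) vel=(+0.000,+0.000) ωy=+0.00 pitch=-90.0°
  b3     pos=(-0.207,+0.036) vel=(+0.000,+0.000) ωy=+0.00 pitch=-90.0°

Key-timestep trajectory:
   step    t(s)  b1.x    b1.z    b1.vx   b1.vz   b2.x    b2.z    b2.vx   b2.vz   b3.x    b3.z    b3.vx   b3.vz 
     14  0.0986   +0.000  +0.037  +0.001  +0.000   -0.061  +0.110  -0.108  -0.013   -0.097  +0.180  -0.321  -0.118
     28  0.1972   +0.000  +0.037  +0.001  +0.000   -0.081  +0.101  -0.296  -0.238   -0.149  +0.140  -0.711  -0.913
     42  0.2958   +0.000  +0.037  +0.000  +0.000   -0.105  +0.049  +0.094  +0.161   -0.207  +0.029  -0.022  +0.245


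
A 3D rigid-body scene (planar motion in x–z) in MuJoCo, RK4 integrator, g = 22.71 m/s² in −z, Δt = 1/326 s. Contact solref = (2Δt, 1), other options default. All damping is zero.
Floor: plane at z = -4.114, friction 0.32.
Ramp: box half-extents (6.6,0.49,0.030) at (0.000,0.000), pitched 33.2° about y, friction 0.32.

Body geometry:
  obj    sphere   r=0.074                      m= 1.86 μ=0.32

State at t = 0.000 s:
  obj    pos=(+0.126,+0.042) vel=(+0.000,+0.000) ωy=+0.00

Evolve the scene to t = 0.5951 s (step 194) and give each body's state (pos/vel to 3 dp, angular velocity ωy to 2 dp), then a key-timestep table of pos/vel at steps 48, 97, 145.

State at t = 0.5951 s:
  obj    pos=(+1.442,-0.819) vel=(+4.423,-2.894) ωy=+71.41

Key-timestep trajectory:
   step    t(s)  obj.x    obj.z    obj.vx   obj.vz 
     48  0.1472   +0.207  -0.011  +1.095  -0.716
     97  0.2975   +0.455  -0.174  +2.212  -1.447
    145  0.4448   +0.861  -0.439  +3.306  -2.163


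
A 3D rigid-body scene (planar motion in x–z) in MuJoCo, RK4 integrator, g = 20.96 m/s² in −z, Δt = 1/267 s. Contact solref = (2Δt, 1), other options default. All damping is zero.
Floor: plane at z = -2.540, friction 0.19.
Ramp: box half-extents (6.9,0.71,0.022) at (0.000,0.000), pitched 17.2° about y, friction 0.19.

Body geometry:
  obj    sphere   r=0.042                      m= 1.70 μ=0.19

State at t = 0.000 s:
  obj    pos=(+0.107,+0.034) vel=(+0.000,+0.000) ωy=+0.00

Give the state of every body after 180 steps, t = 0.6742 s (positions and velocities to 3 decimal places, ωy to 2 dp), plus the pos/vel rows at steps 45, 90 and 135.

State at t = 0.6742 s:
  obj    pos=(+1.068,-0.264) vel=(+2.851,-0.883) ωy=+71.05

Key-timestep trajectory:
   step    t(s)  obj.x    obj.z    obj.vx   obj.vz 
     45  0.1685   +0.167  +0.015  +0.713  -0.221
     90  0.3371   +0.347  -0.041  +1.426  -0.441
    135  0.5056   +0.648  -0.133  +2.138  -0.662


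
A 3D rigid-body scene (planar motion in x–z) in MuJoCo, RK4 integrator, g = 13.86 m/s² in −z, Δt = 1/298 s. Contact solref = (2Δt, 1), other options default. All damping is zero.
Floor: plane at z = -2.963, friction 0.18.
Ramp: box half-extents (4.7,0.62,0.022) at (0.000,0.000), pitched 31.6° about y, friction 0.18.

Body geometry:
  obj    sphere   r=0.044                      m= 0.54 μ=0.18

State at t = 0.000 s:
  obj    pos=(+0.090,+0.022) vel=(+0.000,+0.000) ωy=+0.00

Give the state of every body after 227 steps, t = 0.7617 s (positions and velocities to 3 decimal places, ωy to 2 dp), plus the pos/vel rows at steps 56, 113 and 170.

State at t = 0.7617 s:
  obj    pos=(+1.372,-0.767) vel=(+3.366,-2.071) ωy=+89.78

Key-timestep trajectory:
   step    t(s)  obj.x    obj.z    obj.vx   obj.vz 
     56  0.1879   +0.168  -0.026  +0.831  -0.511
    113  0.3792   +0.408  -0.173  +1.676  -1.031
    170  0.5705   +0.809  -0.420  +2.521  -1.551


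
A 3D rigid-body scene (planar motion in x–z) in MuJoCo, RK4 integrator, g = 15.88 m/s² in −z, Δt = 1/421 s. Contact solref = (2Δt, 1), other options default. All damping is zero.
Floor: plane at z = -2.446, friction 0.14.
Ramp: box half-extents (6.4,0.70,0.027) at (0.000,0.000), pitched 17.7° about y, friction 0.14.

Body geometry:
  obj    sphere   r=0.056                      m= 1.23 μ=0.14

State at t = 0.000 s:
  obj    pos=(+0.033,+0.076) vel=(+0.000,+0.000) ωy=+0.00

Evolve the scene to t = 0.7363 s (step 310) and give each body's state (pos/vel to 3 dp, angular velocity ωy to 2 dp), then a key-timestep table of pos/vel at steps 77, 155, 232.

State at t = 0.7363 s:
  obj    pos=(+0.924,-0.208) vel=(+2.419,-0.772) ωy=+45.34

Key-timestep trajectory:
   step    t(s)  obj.x    obj.z    obj.vx   obj.vz 
     77  0.1829   +0.088  +0.059  +0.601  -0.192
    155  0.3682   +0.256  +0.005  +1.210  -0.386
    232  0.5511   +0.532  -0.083  +1.811  -0.578


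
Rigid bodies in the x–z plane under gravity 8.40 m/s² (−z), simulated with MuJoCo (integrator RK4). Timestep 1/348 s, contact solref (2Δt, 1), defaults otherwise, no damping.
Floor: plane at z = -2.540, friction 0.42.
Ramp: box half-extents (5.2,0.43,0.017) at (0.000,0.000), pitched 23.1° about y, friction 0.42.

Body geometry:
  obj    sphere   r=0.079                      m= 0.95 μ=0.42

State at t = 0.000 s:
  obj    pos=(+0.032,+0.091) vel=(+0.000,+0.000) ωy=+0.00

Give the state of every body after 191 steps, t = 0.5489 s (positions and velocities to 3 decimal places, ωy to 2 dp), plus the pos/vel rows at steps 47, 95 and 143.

State at t = 0.5489 s:
  obj    pos=(+0.358,-0.048) vel=(+1.188,-0.507) ωy=+16.35

Key-timestep trajectory:
   step    t(s)  obj.x    obj.z    obj.vx   obj.vz 
     47  0.1351   +0.052  +0.082  +0.293  -0.125
     95  0.2730   +0.113  +0.056  +0.591  -0.252
    143  0.4109   +0.215  +0.013  +0.890  -0.380


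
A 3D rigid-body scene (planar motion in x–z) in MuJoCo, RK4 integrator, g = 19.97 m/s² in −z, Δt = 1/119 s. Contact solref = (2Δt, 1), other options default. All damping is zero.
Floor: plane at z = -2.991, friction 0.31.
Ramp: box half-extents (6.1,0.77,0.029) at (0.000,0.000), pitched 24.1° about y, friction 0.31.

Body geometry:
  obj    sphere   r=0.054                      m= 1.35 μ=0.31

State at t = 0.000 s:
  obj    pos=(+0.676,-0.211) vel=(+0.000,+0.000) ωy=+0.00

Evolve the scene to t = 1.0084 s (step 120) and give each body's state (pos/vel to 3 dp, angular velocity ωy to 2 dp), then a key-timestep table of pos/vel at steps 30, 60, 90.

State at t = 1.0084 s:
  obj    pos=(+3.379,-1.421) vel=(+5.361,-2.398) ωy=+108.74

Key-timestep trajectory:
   step    t(s)  obj.x    obj.z    obj.vx   obj.vz 
     30  0.2521   +0.845  -0.287  +1.340  -0.600
     60  0.5042   +1.352  -0.514  +2.680  -1.199
     90  0.7563   +2.196  -0.892  +4.021  -1.798


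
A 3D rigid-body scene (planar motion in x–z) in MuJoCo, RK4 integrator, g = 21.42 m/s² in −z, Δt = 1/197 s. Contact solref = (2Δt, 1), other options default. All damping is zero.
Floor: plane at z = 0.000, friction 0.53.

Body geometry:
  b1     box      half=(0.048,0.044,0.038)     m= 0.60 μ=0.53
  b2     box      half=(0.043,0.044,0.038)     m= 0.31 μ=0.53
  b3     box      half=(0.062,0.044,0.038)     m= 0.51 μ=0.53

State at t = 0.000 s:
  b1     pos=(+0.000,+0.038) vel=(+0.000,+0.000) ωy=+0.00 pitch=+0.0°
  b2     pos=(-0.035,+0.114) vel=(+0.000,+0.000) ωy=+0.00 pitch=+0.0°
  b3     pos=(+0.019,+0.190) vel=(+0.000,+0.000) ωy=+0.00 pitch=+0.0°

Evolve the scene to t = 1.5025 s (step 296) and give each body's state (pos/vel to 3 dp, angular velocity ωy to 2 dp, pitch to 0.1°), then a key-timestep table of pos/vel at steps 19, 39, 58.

State at t = 1.5025 s:
  b1     pos=(+0.000,+0.038) vel=(+0.000,+0.000) ωy=+0.00 pitch=+0.0°
  b2     pos=(-0.035,+0.114) vel=(+0.000,+0.000) ωy=+0.00 pitch=+0.0°
  b3     pos=(+0.179,+0.038) vel=(+0.000,+0.000) ωy=+0.00 pitch=+180.0°

Key-timestep trajectory:
   step    t(s)  b1.x    b1.z    b1.vx   b1.vz   b2.x    b2.z    b2.vx   b2.vz   b3.x    b3.z    b3.vx   b3.vz 
     19  0.0964   +0.000  +0.038  +0.000  +0.000   -0.035  +0.114  -0.002  +0.000   +0.033  +0.183  +0.305  -0.222
     39  0.1980   +0.000  +0.038  +0.000  +0.000   -0.035  +0.114  -0.001  +0.000   +0.084  +0.134  +0.794  -0.479
     58  0.2944   +0.000  +0.038  +0.000  +0.000   -0.035  +0.114  +0.000  +0.000   +0.170  +0.034  +0.482  +0.047


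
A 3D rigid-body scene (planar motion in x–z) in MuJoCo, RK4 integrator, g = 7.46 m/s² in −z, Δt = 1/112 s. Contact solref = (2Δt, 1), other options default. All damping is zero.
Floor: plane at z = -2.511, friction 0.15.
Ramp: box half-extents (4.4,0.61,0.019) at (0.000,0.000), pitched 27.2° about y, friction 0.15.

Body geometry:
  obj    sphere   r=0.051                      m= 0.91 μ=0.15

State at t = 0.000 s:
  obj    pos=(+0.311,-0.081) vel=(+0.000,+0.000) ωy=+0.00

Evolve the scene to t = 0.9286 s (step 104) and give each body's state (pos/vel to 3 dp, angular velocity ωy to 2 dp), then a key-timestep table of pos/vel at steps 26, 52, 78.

State at t = 0.9286 s:
  obj    pos=(+1.245,-0.561) vel=(+2.012,-1.034) ωy=+44.32

Key-timestep trajectory:
   step    t(s)  obj.x    obj.z    obj.vx   obj.vz 
     26  0.2321   +0.369  -0.111  +0.503  -0.259
     52  0.4643   +0.545  -0.201  +1.006  -0.517
     78  0.6964   +0.837  -0.351  +1.509  -0.776


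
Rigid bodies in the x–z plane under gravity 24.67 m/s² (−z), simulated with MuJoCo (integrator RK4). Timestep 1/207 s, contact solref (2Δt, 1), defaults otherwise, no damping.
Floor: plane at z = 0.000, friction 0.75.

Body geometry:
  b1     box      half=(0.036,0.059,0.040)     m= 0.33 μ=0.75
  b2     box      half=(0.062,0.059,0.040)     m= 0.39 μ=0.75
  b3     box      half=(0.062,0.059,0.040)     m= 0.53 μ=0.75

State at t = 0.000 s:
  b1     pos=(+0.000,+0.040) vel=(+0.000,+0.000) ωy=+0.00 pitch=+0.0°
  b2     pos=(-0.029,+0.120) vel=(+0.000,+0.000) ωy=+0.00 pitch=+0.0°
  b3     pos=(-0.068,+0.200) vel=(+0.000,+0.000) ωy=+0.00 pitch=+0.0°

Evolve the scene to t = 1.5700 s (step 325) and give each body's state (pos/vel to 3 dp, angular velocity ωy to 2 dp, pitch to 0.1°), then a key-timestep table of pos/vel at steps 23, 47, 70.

State at t = 1.5700 s:
  b1     pos=(+0.000,+0.040) vel=(+0.000,+0.000) ωy=+0.00 pitch=+0.0°
  b2     pos=(-0.084,+0.062) vel=(+0.000,+0.000) ωy=+0.00 pitch=-90.0°
  b3     pos=(-0.304,+0.040) vel=(+0.000,+0.000) ωy=+0.00 pitch=+180.0°

Key-timestep trajectory:
   step    t(s)  b1.x    b1.z    b1.vx   b1.vz   b2.x    b2.z    b2.vx   b2.vz   b3.x    b3.z    b3.vx   b3.vz 
     23  0.1111   +0.000  +0.040  +0.003  +0.000   -0.039  +0.120  -0.208  -0.011   -0.097  +0.188  -0.573  -0.333
     47  0.2271   +0.000  +0.040  +0.000  +0.000   -0.083  +0.070  -0.463  -1.453   -0.194  +0.059  -1.337  -0.359
     70  0.3382   +0.000  +0.040  +0.000  +0.000   -0.084  +0.062  +0.000  +0.000   -0.281  +0.060  -0.860  -0.560


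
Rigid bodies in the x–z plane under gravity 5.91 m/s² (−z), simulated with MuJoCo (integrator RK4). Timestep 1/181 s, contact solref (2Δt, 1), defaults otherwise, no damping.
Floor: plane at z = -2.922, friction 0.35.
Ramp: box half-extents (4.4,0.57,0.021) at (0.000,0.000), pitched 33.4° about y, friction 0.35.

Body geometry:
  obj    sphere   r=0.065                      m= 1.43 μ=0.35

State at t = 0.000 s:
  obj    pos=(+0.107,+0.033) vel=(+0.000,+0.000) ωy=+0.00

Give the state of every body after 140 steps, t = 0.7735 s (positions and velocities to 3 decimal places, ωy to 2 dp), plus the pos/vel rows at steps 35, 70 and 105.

State at t = 0.7735 s:
  obj    pos=(+0.687,-0.350) vel=(+1.501,-0.990) ωy=+27.64

Key-timestep trajectory:
   step    t(s)  obj.x    obj.z    obj.vx   obj.vz 
     35  0.1934   +0.143  +0.009  +0.375  -0.247
     70  0.3867   +0.252  -0.063  +0.750  -0.495
    105  0.5801   +0.433  -0.183  +1.126  -0.742


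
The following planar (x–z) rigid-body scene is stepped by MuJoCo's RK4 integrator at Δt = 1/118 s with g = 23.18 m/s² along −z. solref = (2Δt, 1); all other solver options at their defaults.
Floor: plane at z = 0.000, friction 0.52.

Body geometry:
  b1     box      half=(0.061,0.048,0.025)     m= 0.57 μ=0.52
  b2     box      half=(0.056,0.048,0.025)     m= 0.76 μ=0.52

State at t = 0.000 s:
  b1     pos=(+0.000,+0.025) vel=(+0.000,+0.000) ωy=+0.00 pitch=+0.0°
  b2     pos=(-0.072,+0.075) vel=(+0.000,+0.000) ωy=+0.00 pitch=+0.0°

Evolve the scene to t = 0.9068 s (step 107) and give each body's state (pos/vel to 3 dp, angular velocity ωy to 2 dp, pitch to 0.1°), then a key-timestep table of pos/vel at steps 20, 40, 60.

State at t = 0.9068 s:
  b1     pos=(+0.000,+0.025) vel=(+0.000,+0.000) ωy=+0.00 pitch=+0.0°
  b2     pos=(-0.128,+0.056) vel=(+0.000,+0.000) ωy=+0.00 pitch=-90.0°

Key-timestep trajectory:
   step    t(s)  b1.x    b1.z    b1.vx   b1.vz   b2.x    b2.z    b2.vx   b2.vz 
     20  0.1695   +0.000  +0.025  +0.000  +0.000   -0.103  +0.060  -0.185  +0.044
     40  0.3390   +0.000  +0.025  +0.000  +0.000   -0.140  +0.060  -0.011  +0.013
     60  0.5085   +0.000  +0.025  +0.000  +0.000   -0.125  +0.057  -0.194  -0.068


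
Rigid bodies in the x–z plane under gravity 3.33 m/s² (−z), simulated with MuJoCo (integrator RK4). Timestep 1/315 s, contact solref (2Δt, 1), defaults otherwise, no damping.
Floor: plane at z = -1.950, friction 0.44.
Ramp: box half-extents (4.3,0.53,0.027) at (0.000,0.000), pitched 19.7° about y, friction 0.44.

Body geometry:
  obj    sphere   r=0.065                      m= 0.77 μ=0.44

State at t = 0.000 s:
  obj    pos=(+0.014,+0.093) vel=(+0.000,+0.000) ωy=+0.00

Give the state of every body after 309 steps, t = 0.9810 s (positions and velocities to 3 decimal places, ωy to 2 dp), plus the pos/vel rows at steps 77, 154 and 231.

State at t = 0.9810 s:
  obj    pos=(+0.377,-0.037) vel=(+0.741,-0.265) ωy=+12.10

Key-timestep trajectory:
   step    t(s)  obj.x    obj.z    obj.vx   obj.vz 
     77  0.2444   +0.037  +0.085  +0.185  -0.066
    154  0.4889   +0.104  +0.060  +0.369  -0.132
    231  0.7333   +0.217  +0.020  +0.554  -0.198


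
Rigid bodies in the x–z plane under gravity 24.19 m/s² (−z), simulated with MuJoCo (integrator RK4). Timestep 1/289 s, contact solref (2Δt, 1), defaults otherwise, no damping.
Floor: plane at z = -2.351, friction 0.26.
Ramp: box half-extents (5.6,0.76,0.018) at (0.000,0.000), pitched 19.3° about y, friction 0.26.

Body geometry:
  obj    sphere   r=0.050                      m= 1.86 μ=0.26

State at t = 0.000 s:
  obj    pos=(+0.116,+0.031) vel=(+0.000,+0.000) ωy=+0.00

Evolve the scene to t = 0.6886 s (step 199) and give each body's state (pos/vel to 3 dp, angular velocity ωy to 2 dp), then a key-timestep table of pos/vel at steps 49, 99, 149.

State at t = 0.6886 s:
  obj    pos=(+1.394,-0.416) vel=(+3.711,-1.300) ωy=+78.63

Key-timestep trajectory:
   step    t(s)  obj.x    obj.z    obj.vx   obj.vz 
     49  0.1696   +0.194  +0.004  +0.914  -0.320
     99  0.3426   +0.432  -0.079  +1.846  -0.647
    149  0.5156   +0.833  -0.220  +2.779  -0.973


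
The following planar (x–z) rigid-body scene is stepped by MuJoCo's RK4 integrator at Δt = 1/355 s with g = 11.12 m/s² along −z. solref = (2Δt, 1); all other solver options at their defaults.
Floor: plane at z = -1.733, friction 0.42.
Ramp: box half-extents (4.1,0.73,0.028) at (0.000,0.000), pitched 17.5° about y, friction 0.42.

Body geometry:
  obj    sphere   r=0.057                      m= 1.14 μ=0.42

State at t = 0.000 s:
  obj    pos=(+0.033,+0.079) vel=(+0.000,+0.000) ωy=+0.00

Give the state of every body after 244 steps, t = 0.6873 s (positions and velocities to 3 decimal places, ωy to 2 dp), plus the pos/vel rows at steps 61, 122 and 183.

State at t = 0.6873 s:
  obj    pos=(+0.571,-0.091) vel=(+1.566,-0.494) ωy=+28.80

Key-timestep trajectory:
   step    t(s)  obj.x    obj.z    obj.vx   obj.vz 
     61  0.1718   +0.067  +0.068  +0.391  -0.123
    122  0.3437   +0.167  +0.036  +0.783  -0.247
    183  0.5155   +0.336  -0.017  +1.174  -0.370


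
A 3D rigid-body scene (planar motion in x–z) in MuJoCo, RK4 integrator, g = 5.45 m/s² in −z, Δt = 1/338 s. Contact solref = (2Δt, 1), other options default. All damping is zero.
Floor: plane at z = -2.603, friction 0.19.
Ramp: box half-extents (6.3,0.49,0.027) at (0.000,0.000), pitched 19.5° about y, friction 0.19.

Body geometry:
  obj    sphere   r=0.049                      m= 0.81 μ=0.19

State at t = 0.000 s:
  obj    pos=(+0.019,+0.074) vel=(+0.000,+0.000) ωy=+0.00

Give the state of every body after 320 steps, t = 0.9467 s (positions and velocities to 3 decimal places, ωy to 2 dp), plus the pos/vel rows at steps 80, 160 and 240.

State at t = 0.9467 s:
  obj    pos=(+0.568,-0.121) vel=(+1.160,-0.411) ωy=+25.10

Key-timestep trajectory:
   step    t(s)  obj.x    obj.z    obj.vx   obj.vz 
     80  0.2367   +0.053  +0.062  +0.290  -0.103
    160  0.4734   +0.156  +0.025  +0.580  -0.205
    240  0.7101   +0.328  -0.035  +0.870  -0.308


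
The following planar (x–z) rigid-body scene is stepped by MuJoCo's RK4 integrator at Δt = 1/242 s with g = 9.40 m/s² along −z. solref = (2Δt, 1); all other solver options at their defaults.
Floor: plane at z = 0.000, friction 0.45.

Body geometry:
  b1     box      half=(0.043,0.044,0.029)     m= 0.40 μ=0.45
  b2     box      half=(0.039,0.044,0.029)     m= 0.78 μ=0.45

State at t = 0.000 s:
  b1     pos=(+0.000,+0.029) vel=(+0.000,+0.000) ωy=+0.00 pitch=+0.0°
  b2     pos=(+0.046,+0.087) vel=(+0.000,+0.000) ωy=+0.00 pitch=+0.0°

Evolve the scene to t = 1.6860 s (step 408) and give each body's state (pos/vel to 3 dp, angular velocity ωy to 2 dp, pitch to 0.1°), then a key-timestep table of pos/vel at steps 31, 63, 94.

State at t = 1.6860 s:
  b1     pos=(+0.000,+0.029) vel=(+0.000,+0.000) ωy=+0.00 pitch=+0.0°
  b2     pos=(+0.083,+0.039) vel=(+0.000,+0.000) ωy=+0.00 pitch=+90.0°

Key-timestep trajectory:
   step    t(s)  b1.x    b1.z    b1.vx   b1.vz   b2.x    b2.z    b2.vx   b2.vz 
     31  0.1281   +0.000  +0.029  +0.000  +0.000   +0.051  +0.086  +0.094  -0.029
     63  0.2603   +0.000  +0.029  +0.000  +0.000   +0.075  +0.059  +0.233  -0.610
     94  0.3884   +0.000  +0.029  +0.000  +0.000   +0.089  +0.042  -0.076  -0.062


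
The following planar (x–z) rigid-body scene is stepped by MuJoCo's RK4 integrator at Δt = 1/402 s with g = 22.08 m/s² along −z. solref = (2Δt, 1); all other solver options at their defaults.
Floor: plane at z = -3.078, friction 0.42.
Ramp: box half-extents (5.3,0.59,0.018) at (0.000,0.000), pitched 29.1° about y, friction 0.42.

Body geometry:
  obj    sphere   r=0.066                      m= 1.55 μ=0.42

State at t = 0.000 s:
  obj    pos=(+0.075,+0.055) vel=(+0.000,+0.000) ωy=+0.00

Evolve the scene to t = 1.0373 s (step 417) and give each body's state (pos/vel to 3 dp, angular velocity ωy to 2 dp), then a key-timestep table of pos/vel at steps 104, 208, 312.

State at t = 1.0373 s:
  obj    pos=(+3.681,-1.953) vel=(+6.952,-3.869) ωy=+120.54

Key-timestep trajectory:
   step    t(s)  obj.x    obj.z    obj.vx   obj.vz 
    104  0.2587   +0.299  -0.070  +1.734  -0.965
    208  0.5174   +0.972  -0.445  +3.468  -1.930
    312  0.7761   +2.093  -1.069  +5.202  -2.895


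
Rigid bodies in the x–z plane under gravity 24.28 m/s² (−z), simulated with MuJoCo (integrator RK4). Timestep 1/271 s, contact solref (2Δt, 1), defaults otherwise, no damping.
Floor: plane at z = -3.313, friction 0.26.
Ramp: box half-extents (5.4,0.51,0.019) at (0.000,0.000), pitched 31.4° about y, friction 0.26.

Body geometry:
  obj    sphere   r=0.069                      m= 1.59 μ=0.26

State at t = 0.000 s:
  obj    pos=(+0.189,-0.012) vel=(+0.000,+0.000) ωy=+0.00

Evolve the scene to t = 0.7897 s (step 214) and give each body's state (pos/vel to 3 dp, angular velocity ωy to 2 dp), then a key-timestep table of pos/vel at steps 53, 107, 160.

State at t = 0.7897 s:
  obj    pos=(+2.594,-1.480) vel=(+6.091,-3.718) ωy=+103.39

Key-timestep trajectory:
   step    t(s)  obj.x    obj.z    obj.vx   obj.vz 
     53  0.1956   +0.337  -0.102  +1.509  -0.921
    107  0.3948   +0.790  -0.379  +3.046  -1.859
    160  0.5904   +1.533  -0.833  +4.554  -2.780


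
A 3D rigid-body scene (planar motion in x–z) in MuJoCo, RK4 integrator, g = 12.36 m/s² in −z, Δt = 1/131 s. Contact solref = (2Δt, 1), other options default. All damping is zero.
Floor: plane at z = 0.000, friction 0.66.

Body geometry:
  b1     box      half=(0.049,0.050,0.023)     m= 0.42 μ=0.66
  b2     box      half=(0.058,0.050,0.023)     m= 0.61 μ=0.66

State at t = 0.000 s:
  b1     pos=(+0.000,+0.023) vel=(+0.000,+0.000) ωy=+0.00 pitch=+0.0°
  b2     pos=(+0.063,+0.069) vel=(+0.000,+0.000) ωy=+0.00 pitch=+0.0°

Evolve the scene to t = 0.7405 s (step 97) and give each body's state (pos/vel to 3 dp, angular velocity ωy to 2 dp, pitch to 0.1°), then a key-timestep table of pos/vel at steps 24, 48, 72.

State at t = 0.7405 s:
  b1     pos=(-0.001,+0.023) vel=(-0.001,+0.000) ωy=+0.00 pitch=+0.0°
  b2     pos=(+0.073,+0.055) vel=(+0.000,-0.001) ωy=-0.02 pitch=+40.9°

Key-timestep trajectory:
   step    t(s)  b1.x    b1.z    b1.vx   b1.vz   b2.x    b2.z    b2.vx   b2.vz 
     24  0.1832   +0.000  +0.023  +0.000  +0.000   +0.077  +0.057  -0.055  +0.018
     48  0.3664   +0.000  +0.023  -0.001  +0.000   +0.073  +0.056  +0.000  -0.001
     72  0.5496   +0.000  +0.023  -0.001  +0.000   +0.073  +0.055  +0.000  -0.001


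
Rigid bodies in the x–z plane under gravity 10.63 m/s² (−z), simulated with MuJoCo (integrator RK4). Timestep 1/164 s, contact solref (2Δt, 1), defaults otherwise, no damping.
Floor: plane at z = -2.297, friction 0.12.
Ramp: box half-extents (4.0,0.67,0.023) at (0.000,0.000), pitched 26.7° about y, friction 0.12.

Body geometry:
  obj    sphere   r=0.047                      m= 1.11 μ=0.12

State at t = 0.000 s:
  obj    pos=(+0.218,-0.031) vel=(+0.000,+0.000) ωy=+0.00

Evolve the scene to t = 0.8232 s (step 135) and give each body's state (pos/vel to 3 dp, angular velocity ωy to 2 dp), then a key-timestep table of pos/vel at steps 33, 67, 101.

State at t = 0.8232 s:
  obj    pos=(+1.319,-0.585) vel=(+2.669,-1.361) ωy=+49.76

Key-timestep trajectory:
   step    t(s)  obj.x    obj.z    obj.vx   obj.vz 
     33  0.2012   +0.284  -0.064  +0.656  -0.321
     67  0.4085   +0.489  -0.168  +1.332  -0.654
    101  0.6159   +0.834  -0.341  +2.001  -1.007


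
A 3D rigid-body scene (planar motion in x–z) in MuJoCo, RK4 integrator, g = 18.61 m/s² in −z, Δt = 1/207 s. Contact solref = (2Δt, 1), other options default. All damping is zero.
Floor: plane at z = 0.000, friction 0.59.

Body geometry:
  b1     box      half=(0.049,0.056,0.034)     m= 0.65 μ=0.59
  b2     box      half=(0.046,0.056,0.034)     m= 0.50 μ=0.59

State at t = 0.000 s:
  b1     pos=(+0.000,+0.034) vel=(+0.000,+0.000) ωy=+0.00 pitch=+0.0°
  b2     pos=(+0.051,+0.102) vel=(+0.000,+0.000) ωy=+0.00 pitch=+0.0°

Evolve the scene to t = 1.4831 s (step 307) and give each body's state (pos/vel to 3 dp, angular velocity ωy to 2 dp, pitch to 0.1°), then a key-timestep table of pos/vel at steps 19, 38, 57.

State at t = 1.4831 s:
  b1     pos=(+0.000,+0.034) vel=(+0.000,+0.000) ωy=+0.00 pitch=+0.0°
  b2     pos=(+0.094,+0.046) vel=(+0.000,+0.000) ωy=+0.00 pitch=+90.0°

Key-timestep trajectory:
   step    t(s)  b1.x    b1.z    b1.vx   b1.vz   b2.x    b2.z    b2.vx   b2.vz 
     19  0.0918   +0.000  +0.034  +0.000  +0.000   +0.054  +0.102  +0.075  -0.011
     38  0.1836   +0.000  +0.034  +0.000  +0.000   +0.070  +0.095  +0.291  -0.241
     57  0.2754   +0.000  +0.034  +0.000  +0.000   +0.097  +0.044  -0.030  +0.174


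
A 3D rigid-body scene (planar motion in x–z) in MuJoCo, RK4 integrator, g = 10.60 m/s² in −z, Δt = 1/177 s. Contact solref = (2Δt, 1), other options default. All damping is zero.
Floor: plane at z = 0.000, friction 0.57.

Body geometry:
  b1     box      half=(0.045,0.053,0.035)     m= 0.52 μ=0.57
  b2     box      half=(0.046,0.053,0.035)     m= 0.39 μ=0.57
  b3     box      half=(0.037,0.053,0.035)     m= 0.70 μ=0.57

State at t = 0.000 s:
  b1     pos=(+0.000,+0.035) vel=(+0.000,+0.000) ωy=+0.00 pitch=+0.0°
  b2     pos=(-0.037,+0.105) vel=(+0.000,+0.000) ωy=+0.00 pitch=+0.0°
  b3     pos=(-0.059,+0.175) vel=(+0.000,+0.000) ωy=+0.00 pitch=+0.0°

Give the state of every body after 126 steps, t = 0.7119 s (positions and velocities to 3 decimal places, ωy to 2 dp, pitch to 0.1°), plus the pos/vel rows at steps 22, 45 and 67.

State at t = 0.7119 s:
  b1     pos=(+0.000,+0.035) vel=(+0.000,+0.000) ωy=+0.00 pitch=+0.0°
  b2     pos=(-0.088,+0.046) vel=(+0.000,+0.000) ωy=+0.00 pitch=-90.0°
  b3     pos=(-0.185,+0.037) vel=(+0.000,+0.000) ωy=+0.00 pitch=-90.0°

Key-timestep trajectory:
   step    t(s)  b1.x    b1.z    b1.vx   b1.vz   b2.x    b2.z    b2.vx   b2.vz   b3.x    b3.z    b3.vx   b3.vz 
     22  0.1243   +0.000  +0.035  +0.000  +0.000   -0.039  +0.105  -0.043  +0.007   -0.066  +0.174  -0.127  -0.026
     45  0.2542   +0.000  +0.035  +0.001  +0.000   -0.051  +0.105  -0.167  -0.030   -0.100  +0.160  -0.435  -0.252
     67  0.3785   +0.000  +0.035  +0.000  +0.000   -0.083  +0.072  -0.293  -0.762   -0.166  +0.067  -0.554  -1.375


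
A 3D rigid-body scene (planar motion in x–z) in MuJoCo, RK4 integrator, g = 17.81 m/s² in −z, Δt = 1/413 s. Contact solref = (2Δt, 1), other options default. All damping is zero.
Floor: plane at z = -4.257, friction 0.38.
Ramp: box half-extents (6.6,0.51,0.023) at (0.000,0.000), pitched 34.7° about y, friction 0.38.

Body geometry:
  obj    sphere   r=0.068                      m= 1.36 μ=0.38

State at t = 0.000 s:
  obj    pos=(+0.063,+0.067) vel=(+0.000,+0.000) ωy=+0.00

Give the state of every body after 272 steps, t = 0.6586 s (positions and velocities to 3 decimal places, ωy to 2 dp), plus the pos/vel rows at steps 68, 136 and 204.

State at t = 0.6586 s:
  obj    pos=(+1.354,-0.827) vel=(+3.921,-2.715) ωy=+70.13

Key-timestep trajectory:
   step    t(s)  obj.x    obj.z    obj.vx   obj.vz 
     68  0.1646   +0.144  +0.011  +0.981  -0.679
    136  0.3293   +0.386  -0.157  +1.961  -1.358
    204  0.4939   +0.789  -0.436  +2.941  -2.037


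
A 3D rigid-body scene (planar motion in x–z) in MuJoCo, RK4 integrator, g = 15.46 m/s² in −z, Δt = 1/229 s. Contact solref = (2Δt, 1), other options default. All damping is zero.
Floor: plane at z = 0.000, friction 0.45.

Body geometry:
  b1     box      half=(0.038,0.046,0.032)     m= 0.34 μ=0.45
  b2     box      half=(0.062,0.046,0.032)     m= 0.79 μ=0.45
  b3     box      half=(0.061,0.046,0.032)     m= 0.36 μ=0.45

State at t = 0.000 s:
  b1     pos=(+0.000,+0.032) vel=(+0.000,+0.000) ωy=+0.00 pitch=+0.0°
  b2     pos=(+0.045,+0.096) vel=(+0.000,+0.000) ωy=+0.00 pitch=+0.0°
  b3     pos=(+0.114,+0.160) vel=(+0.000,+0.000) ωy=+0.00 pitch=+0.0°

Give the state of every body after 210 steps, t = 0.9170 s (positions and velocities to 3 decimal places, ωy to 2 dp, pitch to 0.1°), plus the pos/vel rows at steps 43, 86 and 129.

State at t = 0.9170 s:
  b1     pos=(+0.000,+0.032) vel=(+0.000,+0.000) ωy=+0.00 pitch=+0.0°
  b2     pos=(+0.107,+0.062) vel=(+0.000,+0.000) ωy=+0.00 pitch=+90.0°
  b3     pos=(+0.303,+0.032) vel=(+0.000,+0.000) ωy=+0.00 pitch=+180.0°

Key-timestep trajectory:
   step    t(s)  b1.x    b1.z    b1.vx   b1.vz   b2.x    b2.z    b2.vx   b2.vz   b3.x    b3.z    b3.vx   b3.vz 
     43  0.1878   +0.000  +0.032  +0.000  +0.000   +0.083  +0.069  +0.409  +0.000   +0.171  +0.068  +0.221  +0.099
     86  0.3755   +0.000  +0.032  +0.000  +0.000   +0.113  +0.064  -0.195  -0.076   +0.231  +0.068  +0.148  +0.023
    129  0.5633   +0.000  +0.032  +0.000  +0.000   +0.106  +0.062  +0.010  +0.009   +0.255  +0.067  +0.230  -0.054


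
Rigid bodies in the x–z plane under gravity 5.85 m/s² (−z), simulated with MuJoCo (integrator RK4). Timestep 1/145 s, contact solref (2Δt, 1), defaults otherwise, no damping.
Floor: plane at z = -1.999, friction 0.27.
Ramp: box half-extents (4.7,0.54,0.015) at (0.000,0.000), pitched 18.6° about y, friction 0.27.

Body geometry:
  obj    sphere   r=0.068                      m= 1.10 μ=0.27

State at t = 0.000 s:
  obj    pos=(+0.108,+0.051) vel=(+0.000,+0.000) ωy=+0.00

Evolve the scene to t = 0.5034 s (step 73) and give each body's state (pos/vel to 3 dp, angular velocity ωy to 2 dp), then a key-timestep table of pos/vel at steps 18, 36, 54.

State at t = 0.5034 s:
  obj    pos=(+0.268,-0.003) vel=(+0.636,-0.214) ωy=+9.86

Key-timestep trajectory:
   step    t(s)  obj.x    obj.z    obj.vx   obj.vz 
     18  0.1241   +0.118  +0.048  +0.157  -0.053
     36  0.2483   +0.147  +0.038  +0.314  -0.106
     54  0.3724   +0.196  +0.022  +0.471  -0.158


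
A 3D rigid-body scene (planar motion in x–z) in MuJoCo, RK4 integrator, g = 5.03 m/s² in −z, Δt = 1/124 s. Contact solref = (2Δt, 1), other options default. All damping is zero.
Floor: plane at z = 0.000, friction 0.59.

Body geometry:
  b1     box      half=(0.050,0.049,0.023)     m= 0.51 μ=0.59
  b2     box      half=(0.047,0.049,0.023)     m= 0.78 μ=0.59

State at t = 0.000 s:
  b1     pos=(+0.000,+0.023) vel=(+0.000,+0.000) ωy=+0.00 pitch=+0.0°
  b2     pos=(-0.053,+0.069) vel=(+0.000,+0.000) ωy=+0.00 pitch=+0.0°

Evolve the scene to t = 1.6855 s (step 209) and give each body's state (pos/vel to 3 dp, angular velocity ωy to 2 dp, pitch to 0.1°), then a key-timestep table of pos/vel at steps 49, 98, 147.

State at t = 1.6855 s:
  b1     pos=(+0.000,+0.023) vel=(+0.000,+0.000) ωy=+0.00 pitch=+0.0°
  b2     pos=(-0.099,+0.047) vel=(+0.000,+0.000) ωy=+0.00 pitch=-90.0°

Key-timestep trajectory:
   step    t(s)  b1.x    b1.z    b1.vx   b1.vz   b2.x    b2.z    b2.vx   b2.vz 
     49  0.3952   +0.000  +0.023  +0.000  +0.000   -0.085  +0.051  -0.196  -0.021
     98  0.7903   +0.000  +0.023  +0.000  +0.000   -0.118  +0.052  +0.007  -0.001
    147  1.1855   +0.000  +0.023  +0.000  +0.000   -0.093  +0.049  -0.021  -0.007


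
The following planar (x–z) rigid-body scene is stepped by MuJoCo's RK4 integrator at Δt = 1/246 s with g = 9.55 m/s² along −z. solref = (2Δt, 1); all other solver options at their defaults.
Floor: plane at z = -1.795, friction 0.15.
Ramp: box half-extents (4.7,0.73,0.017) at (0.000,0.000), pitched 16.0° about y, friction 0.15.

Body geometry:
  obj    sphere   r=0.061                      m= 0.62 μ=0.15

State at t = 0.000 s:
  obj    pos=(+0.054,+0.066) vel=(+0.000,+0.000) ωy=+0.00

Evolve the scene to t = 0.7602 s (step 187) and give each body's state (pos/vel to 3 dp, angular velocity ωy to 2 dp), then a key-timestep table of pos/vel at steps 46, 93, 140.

State at t = 0.7602 s:
  obj    pos=(+0.576,-0.084) vel=(+1.374,-0.394) ωy=+23.43

Key-timestep trajectory:
   step    t(s)  obj.x    obj.z    obj.vx   obj.vz 
     46  0.1870   +0.086  +0.057  +0.338  -0.097
     93  0.3780   +0.183  +0.029  +0.683  -0.196
    140  0.5691   +0.347  -0.018  +1.029  -0.295


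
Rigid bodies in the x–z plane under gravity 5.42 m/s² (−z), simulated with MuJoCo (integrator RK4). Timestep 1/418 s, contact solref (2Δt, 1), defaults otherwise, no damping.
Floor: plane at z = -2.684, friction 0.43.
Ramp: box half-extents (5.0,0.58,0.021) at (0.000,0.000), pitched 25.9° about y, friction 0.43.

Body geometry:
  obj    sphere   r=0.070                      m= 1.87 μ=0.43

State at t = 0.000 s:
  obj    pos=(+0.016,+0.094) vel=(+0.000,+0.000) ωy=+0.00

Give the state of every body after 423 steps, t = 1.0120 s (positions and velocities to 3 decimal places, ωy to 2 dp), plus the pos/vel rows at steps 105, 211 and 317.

State at t = 1.0120 s:
  obj    pos=(+0.795,-0.285) vel=(+1.539,-0.748) ωy=+24.44

Key-timestep trajectory:
   step    t(s)  obj.x    obj.z    obj.vx   obj.vz 
    105  0.2512   +0.064  +0.070  +0.382  -0.186
    211  0.5048   +0.210  -0.001  +0.768  -0.373
    317  0.7584   +0.453  -0.119  +1.154  -0.560


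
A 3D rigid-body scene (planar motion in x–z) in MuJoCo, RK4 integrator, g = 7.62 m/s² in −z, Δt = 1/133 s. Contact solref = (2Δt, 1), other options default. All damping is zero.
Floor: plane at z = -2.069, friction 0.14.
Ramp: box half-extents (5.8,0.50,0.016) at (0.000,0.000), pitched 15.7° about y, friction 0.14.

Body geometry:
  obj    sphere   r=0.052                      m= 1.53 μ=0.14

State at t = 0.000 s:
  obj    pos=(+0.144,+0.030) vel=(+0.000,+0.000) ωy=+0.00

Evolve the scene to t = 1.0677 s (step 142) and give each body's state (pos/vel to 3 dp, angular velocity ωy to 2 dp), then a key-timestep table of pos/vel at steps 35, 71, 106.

State at t = 1.0677 s:
  obj    pos=(+0.952,-0.197) vel=(+1.514,-0.426) ωy=+30.23

Key-timestep trajectory:
   step    t(s)  obj.x    obj.z    obj.vx   obj.vz 
     35  0.2632   +0.193  +0.016  +0.373  -0.105
     71  0.5338   +0.346  -0.027  +0.757  -0.213
    106  0.7970   +0.594  -0.096  +1.130  -0.318


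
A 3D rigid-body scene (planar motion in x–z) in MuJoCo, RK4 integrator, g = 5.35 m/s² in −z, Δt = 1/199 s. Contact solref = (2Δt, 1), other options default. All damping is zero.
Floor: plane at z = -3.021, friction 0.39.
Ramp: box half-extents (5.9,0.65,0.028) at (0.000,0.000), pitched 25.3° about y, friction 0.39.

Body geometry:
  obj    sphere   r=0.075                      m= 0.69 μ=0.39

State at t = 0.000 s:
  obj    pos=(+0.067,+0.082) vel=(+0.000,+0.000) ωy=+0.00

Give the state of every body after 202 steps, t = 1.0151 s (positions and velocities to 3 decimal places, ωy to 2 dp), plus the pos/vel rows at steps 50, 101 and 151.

State at t = 1.0151 s:
  obj    pos=(+0.828,-0.277) vel=(+1.499,-0.708) ωy=+22.10

Key-timestep trajectory:
   step    t(s)  obj.x    obj.z    obj.vx   obj.vz 
     50  0.2513   +0.114  +0.060  +0.371  -0.175
    101  0.5075   +0.257  -0.008  +0.749  -0.354
    151  0.7588   +0.492  -0.119  +1.120  -0.530


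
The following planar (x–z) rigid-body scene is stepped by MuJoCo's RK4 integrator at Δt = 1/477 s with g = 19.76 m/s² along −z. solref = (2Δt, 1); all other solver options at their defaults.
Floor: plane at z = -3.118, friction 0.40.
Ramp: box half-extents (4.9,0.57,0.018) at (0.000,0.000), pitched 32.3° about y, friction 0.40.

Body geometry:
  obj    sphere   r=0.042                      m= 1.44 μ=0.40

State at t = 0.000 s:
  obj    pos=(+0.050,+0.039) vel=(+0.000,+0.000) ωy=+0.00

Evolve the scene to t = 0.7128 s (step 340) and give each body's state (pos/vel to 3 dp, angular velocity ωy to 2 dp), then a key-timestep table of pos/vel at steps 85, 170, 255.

State at t = 0.7128 s:
  obj    pos=(+1.670,-0.985) vel=(+4.544,-2.873) ωy=+127.98

Key-timestep trajectory:
   step    t(s)  obj.x    obj.z    obj.vx   obj.vz 
     85  0.1782   +0.151  -0.025  +1.136  -0.718
    170  0.3564   +0.455  -0.217  +2.272  -1.436
    255  0.5346   +0.961  -0.537  +3.408  -2.154


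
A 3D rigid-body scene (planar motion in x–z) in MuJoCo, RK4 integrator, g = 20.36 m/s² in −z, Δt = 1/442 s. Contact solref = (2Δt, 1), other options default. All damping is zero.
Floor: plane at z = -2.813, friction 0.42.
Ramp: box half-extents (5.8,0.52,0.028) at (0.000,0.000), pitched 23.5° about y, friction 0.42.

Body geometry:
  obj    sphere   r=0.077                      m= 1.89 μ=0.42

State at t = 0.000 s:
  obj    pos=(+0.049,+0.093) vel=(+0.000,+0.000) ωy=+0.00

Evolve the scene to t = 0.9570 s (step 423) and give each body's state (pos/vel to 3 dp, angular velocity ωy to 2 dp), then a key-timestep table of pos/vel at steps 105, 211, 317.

State at t = 0.9570 s:
  obj    pos=(+2.484,-0.966) vel=(+5.089,-2.213) ωy=+72.07

Key-timestep trajectory:
   step    t(s)  obj.x    obj.z    obj.vx   obj.vz 
    105  0.2376   +0.199  +0.028  +1.263  -0.549
    211  0.4774   +0.655  -0.170  +2.539  -1.104
    317  0.7172   +1.417  -0.502  +3.814  -1.658


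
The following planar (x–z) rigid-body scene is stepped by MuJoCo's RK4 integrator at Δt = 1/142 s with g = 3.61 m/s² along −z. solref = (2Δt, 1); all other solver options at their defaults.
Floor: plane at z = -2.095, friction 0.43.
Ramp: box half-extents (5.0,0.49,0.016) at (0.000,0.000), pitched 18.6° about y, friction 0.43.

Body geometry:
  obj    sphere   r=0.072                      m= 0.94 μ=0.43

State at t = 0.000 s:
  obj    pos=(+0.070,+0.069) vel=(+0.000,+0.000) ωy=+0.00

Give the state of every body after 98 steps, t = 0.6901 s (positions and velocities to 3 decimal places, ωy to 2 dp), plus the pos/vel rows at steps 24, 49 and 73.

State at t = 0.6901 s:
  obj    pos=(+0.256,+0.007) vel=(+0.538,-0.181) ωy=+7.88

Key-timestep trajectory:
   step    t(s)  obj.x    obj.z    obj.vx   obj.vz 
     24  0.1690   +0.081  +0.066  +0.132  -0.044
     49  0.3451   +0.117  +0.054  +0.269  -0.091
     73  0.5141   +0.173  +0.035  +0.401  -0.135


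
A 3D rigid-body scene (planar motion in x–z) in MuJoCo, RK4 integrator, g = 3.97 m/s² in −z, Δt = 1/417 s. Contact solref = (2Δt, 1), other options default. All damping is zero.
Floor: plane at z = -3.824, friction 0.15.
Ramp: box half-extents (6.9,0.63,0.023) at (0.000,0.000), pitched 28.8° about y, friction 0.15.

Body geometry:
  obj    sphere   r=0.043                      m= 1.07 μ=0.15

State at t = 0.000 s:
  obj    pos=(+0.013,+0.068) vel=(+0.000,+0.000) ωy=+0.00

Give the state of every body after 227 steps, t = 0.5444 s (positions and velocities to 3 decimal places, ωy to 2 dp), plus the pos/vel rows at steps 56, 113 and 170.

State at t = 0.5444 s:
  obj    pos=(+0.194,-0.032) vel=(+0.664,-0.368) ωy=+16.40

Key-timestep trajectory:
   step    t(s)  obj.x    obj.z    obj.vx   obj.vz 
     56  0.1343   +0.024  +0.062  +0.165  -0.090
    113  0.2710   +0.058  +0.043  +0.332  -0.181
    170  0.4077   +0.115  +0.012  +0.498  -0.276
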